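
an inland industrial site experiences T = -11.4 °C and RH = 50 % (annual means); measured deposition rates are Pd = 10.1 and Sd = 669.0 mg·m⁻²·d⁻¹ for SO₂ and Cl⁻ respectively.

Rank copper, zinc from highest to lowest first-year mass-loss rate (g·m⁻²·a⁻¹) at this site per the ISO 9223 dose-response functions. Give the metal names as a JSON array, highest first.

copper: temperature factor f = +0.126·(-21.4) = -2.6964
  SO₂ term: 0.0053·10.1^0.26·exp(0.059·50-2.6964) = 0.01246
  Cl⁻ term: 0.01025·669.0^0.27·exp(0.036·50+0.049·-11.4) = 0.2055
  sum: 0.01246 + 0.2055 → r_corr = 0.2179 μm/a
  mass loss = 0.2179 μm/a × 8.96 g/cm³ = 1.953 g·m⁻²·a⁻¹
zinc: f(T) = +0.038·(T−10) [T≤10 °C] = -0.8132
  Pd branch = 0.0129·Pd^0.44·e^(0.046·RH+f) = 0.1578 μm/a
  Sd branch = 0.0175·Sd^0.57·e^(0.008·RH+0.085·T) = 0.404 μm/a
  r_corr = 0.1578 + 0.404 = 0.5619 μm/a
  mass loss = 0.5619 μm/a × 7.14 g/cm³ = 4.012 g·m⁻²·a⁻¹
Ordering by g·m⁻²·a⁻¹: zinc (4.01) > copper (1.95)

["zinc", "copper"]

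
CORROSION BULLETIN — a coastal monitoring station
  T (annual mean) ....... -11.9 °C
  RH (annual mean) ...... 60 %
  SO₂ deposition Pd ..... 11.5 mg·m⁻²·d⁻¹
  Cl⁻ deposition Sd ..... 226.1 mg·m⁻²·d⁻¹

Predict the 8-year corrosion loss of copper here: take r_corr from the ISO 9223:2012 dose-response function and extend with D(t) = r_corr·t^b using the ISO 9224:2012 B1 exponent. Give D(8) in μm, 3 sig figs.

copper: T≤10 °C ⇒ hinge +0.126·(-11.9−10) = -2.7594
  sulphur-dioxide contribution → 0.02183 μm/a
  chloride contribution → 0.2144 μm/a
  ⇒ r_corr(copper) = 0.2362 μm/a
Long-term exponent b (ISO 9224 Table 2, B1) = 0.667
  D(8) = 0.2362 × 8^0.667 = 0.2362 × 4.003 = 0.9456 μm

D(8) = 0.946 μm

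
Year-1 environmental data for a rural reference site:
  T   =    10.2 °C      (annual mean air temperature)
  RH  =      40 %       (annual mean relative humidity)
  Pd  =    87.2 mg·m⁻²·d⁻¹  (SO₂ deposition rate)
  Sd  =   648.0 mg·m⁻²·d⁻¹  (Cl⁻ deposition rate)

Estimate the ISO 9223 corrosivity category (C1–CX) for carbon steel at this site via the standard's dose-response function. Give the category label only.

carbon steel: f(T) = -0.054·(T−10) [T>10 °C] = -0.0108
  Pd branch = 1.77·Pd^0.52·e^(0.02·RH+f) = 39.79 μm/a
  Sd branch = 0.102·Sd^0.62·e^(0.033·RH+0.04·T) = 31.79 μm/a
  sum: 39.79 + 31.79 → r_corr = 71.58 μm/a
71.6 μm/a falls in (50, 80] for carbon steel → category C4

C4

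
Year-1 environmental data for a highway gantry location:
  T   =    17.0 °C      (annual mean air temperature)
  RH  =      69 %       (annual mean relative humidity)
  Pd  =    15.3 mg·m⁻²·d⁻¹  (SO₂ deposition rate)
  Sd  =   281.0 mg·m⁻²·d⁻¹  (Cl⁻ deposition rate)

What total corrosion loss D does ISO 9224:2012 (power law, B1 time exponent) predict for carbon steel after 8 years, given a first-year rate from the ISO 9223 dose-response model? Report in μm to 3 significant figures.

carbon steel: T>10 °C ⇒ hinge -0.054·(17.0−10) = -0.3780
  Pd branch = 1.77·Pd^0.52·e^(0.02·RH+f) = 19.91 μm/a
  Cl⁻ term: 0.102·281.0^0.62·exp(0.033·69+0.04·17.0) = 64.72
  sum: 19.91 + 64.72 → r_corr = 84.63 μm/a
ISO 9224: D(t) = r_corr · t^b with b = 0.523 (carbon steel, B1)
  D(8) = 84.63 × 8^0.523 = 84.63 × 2.967 = 251.1 μm

D(8) = 251 μm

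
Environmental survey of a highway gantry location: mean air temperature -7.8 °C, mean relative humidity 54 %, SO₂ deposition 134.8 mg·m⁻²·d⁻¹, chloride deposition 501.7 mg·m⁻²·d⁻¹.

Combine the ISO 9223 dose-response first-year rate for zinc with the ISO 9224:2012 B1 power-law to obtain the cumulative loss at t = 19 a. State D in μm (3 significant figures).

zinc: T≤10 °C ⇒ hinge +0.038·(-7.8−10) = -0.6764
  sulphur-dioxide contribution → 0.6803 μm/a
  chloride contribution → 0.4808 μm/a
  total first-year rate 1.161 μm/a
ISO 9224: D(t) = r_corr · t^b with b = 0.813 (zinc, B1)
  D(19) = 1.161 × 19^0.813 = 1.161 × 10.96 = 12.72 μm

D(19) = 12.7 μm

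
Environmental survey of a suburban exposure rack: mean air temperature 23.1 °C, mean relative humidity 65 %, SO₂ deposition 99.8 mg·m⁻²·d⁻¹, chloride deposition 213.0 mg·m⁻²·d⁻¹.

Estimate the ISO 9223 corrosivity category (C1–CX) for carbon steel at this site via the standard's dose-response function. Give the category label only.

C5

carbon steel: f(T) = -0.054·(T−10) [T>10 °C] = -0.7074
  sulphur-dioxide contribution → 35.07 μm/a
  chloride contribution → 60.96 μm/a
  total first-year rate 96.03 μm/a
ISO 9223 Table 2 (carbon steel): 80 < 96 ≤ 200 μm/a ⇒ C5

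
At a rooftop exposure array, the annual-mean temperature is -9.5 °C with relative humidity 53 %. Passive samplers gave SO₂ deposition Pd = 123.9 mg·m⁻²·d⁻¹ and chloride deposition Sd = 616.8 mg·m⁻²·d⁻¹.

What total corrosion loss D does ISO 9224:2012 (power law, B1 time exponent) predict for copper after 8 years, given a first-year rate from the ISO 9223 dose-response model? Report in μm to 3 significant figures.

D(8) = 1.13 μm

copper: temperature factor f = +0.126·(-19.5) = -2.4570
  Pd branch = 0.0053·Pd^0.26·e^(0.059·RH+f) = 0.03626 μm/a
  Cl⁻ term: 0.01025·616.8^0.27·exp(0.036·53+0.049·-9.5) = 0.2458
  sum: 0.03626 + 0.2458 → r_corr = 0.282 μm/a
ISO 9224: D(t) = r_corr · t^b with b = 0.667 (copper, B1)
  D(8) = 0.282 × 8^0.667 = 0.282 × 4.003 = 1.129 μm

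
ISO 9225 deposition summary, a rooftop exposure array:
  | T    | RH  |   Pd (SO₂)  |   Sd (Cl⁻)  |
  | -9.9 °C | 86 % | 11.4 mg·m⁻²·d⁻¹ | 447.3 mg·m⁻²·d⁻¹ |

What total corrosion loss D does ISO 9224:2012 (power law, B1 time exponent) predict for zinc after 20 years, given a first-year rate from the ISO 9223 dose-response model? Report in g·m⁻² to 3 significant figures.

D(20) = 115 g·m⁻²

zinc: T≤10 °C ⇒ hinge +0.038·(-9.9−10) = -0.7562
  Pd branch = 0.0129·Pd^0.44·e^(0.046·RH+f) = 0.9232 μm/a
  Cl⁻ term: 0.0175·447.3^0.57·exp(0.008·86+0.085·-9.9) = 0.4866
  sum: 0.9232 + 0.4866 → r_corr = 1.41 μm/a
ISO 9224: D(t) = r_corr · t^b with b = 0.813 (zinc, B1)
  D(20) = 1.41 × 20^0.813 = 1.41 × 11.42 = 16.1 μm
  Mass loss = 16.1 μm × 7.14 g/cm³ = 115 g·m⁻²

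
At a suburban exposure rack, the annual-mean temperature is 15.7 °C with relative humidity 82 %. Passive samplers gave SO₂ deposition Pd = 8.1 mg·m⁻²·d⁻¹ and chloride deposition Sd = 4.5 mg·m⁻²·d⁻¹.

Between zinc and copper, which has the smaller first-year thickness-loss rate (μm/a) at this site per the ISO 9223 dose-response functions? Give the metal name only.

zinc: temperature factor f = -0.071·(5.7) = -0.4047
  Pd branch = 0.0129·Pd^0.44·e^(0.046·RH+f) = 0.9391 μm/a
  Cl⁻ term: 0.0175·4.5^0.57·exp(0.008·82+0.085·15.7) = 0.3019
  r_corr = 0.9391 + 0.3019 = 1.241 μm/a
copper: temperature factor f = -0.080·(5.7) = -0.4560
  Pd branch = 0.0053·Pd^0.26·e^(0.059·RH+f) = 0.7304 μm/a
  Cl⁻ term: 0.01025·4.5^0.27·exp(0.036·82+0.049·15.7) = 0.6357
  r_corr = 0.7304 + 0.6357 = 1.366 μm/a
Ordering by μm/a: copper (1.37) > zinc (1.24)

zinc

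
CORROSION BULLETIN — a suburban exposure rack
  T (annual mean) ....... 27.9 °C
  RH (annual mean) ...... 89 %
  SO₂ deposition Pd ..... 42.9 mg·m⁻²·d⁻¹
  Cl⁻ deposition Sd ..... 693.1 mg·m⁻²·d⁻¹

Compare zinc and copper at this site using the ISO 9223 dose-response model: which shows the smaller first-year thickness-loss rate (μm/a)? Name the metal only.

copper

zinc: T>10 °C ⇒ hinge -0.071·(27.9−10) = -1.2709
  sulphur-dioxide contribution → 1.135 μm/a
  chloride contribution → 15.9 μm/a
  ⇒ r_corr(zinc) = 17.04 μm/a
copper: temperature factor f = -0.080·(17.9) = -1.4320
  sulphur-dioxide contribution → 0.6416 μm/a
  chloride contribution → 5.794 μm/a
  total first-year rate 6.435 μm/a
Ordering by μm/a: zinc (17) > copper (6.44)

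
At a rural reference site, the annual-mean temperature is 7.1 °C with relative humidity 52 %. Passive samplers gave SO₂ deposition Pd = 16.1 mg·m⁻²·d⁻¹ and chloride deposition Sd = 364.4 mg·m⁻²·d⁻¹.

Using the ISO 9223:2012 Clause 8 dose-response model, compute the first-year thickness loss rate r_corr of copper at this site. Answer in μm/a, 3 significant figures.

r_corr = 0.627 μm/a

copper: f(T) = +0.126·(T−10) [T≤10 °C] = -0.3654
  Pd branch = 0.0053·Pd^0.26·e^(0.059·RH+f) = 0.1628 μm/a
  Cl⁻ term: 0.01025·364.4^0.27·exp(0.036·52+0.049·7.1) = 0.4639
  r_corr = 0.1628 + 0.4639 = 0.6268 μm/a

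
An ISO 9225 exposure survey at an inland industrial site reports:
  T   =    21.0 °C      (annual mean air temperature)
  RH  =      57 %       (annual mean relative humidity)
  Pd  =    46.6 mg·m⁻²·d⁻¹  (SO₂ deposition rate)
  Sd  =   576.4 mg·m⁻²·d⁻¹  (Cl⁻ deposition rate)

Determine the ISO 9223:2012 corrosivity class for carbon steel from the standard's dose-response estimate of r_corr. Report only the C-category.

C5

carbon steel: T>10 °C ⇒ hinge -0.054·(21.0−10) = -0.5940
  Pd branch = 1.77·Pd^0.52·e^(0.02·RH+f) = 22.52 μm/a
  Cl⁻ term: 0.102·576.4^0.62·exp(0.033·57+0.04·21.0) = 79.79
  r_corr = 22.52 + 79.79 = 102.3 μm/a
102 μm/a falls in (80, 200] for carbon steel → category C5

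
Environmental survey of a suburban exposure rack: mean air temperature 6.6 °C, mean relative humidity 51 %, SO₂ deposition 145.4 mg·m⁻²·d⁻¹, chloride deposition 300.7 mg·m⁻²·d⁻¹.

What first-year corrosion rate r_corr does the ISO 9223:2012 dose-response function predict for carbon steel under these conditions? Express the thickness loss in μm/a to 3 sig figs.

carbon steel: temperature factor f = +0.150·(-3.4) = -0.5100
  Pd branch = 1.77·Pd^0.52·e^(0.02·RH+f) = 39.26 μm/a
  Sd branch = 0.102·Sd^0.62·e^(0.033·RH+0.04·T) = 24.58 μm/a
  r_corr = 39.26 + 24.58 = 63.85 μm/a

r_corr = 63.8 μm/a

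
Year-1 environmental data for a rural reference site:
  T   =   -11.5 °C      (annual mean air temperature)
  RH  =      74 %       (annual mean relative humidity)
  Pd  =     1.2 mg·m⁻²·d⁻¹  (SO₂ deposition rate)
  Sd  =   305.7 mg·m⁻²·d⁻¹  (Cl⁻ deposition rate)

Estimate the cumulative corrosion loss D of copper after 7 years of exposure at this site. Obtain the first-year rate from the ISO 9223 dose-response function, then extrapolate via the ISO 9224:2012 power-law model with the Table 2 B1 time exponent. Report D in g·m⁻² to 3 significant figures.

copper: temperature factor f = +0.126·(-21.5) = -2.7090
  Pd branch = 0.0053·Pd^0.26·e^(0.059·RH+f) = 0.02914 μm/a
  Sd branch = 0.01025·Sd^0.27·e^(0.036·RH+0.049·T) = 0.3926 μm/a
  sum: 0.02914 + 0.3926 → r_corr = 0.4218 μm/a
ISO 9224: D(t) = r_corr · t^b with b = 0.667 (copper, B1)
  D(7) = 0.4218 × 7^0.667 = 0.4218 × 3.662 = 1.544 μm
  Mass loss = 1.544 μm × 8.96 g/cm³ = 13.84 g·m⁻²

D(7) = 13.8 g·m⁻²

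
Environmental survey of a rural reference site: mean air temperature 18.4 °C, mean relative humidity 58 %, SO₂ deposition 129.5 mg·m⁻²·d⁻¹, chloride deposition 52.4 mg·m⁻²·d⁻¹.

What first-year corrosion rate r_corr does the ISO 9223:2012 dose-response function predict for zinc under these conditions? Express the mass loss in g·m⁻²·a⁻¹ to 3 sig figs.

r_corr = 15.3 g·m⁻²·a⁻¹

zinc: f(T) = -0.071·(T−10) [T>10 °C] = -0.5964
  Pd branch = 0.0129·Pd^0.44·e^(0.046·RH+f) = 0.8703 μm/a
  Cl⁻ term: 0.0175·52.4^0.57·exp(0.008·58+0.085·18.4) = 1.27
  r_corr = 0.8703 + 1.27 = 2.14 μm/a
Convert to mass loss: 2.14 μm/a × 7.14 g/cm³ = 15.28 g·m⁻²·a⁻¹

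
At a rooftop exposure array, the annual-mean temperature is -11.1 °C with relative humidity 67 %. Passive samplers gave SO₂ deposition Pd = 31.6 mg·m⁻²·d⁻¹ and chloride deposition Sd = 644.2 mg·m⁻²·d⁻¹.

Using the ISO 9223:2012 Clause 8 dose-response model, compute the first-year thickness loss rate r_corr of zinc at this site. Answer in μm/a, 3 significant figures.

zinc: f(T) = +0.038·(T−10) [T≤10 °C] = -0.8018
  Pd branch = 0.0129·Pd^0.44·e^(0.046·RH+f) = 0.5764 μm/a
  Sd branch = 0.0175·Sd^0.57·e^(0.008·RH+0.085·T) = 0.4647 μm/a
  r_corr = 0.5764 + 0.4647 = 1.041 μm/a

r_corr = 1.04 μm/a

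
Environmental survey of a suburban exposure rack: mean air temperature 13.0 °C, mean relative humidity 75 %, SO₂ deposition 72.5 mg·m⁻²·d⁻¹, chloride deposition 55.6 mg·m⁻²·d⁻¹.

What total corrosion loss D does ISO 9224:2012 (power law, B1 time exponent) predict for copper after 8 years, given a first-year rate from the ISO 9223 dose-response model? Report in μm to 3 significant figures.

copper: f(T) = -0.080·(T−10) [T>10 °C] = -0.2400
  SO₂ term: 0.0053·72.5^0.26·exp(0.059·75-0.2400) = 1.06
  Sd branch = 0.01025·Sd^0.27·e^(0.036·RH+0.049·T) = 0.8534 μm/a
  r_corr = 1.06 + 0.8534 = 1.914 μm/a
Long-term exponent b (ISO 9224 Table 2, B1) = 0.667
  D(8) = 1.914 × 8^0.667 = 1.914 × 4.003 = 7.661 μm

D(8) = 7.66 μm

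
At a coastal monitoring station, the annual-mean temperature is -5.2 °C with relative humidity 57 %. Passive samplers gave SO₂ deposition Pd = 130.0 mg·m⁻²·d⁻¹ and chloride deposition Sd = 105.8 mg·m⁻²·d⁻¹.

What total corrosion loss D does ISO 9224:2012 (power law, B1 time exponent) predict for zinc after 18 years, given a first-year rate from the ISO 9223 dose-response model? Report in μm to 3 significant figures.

D(18) = 11.5 μm

zinc: f(T) = +0.038·(T−10) [T≤10 °C] = -0.5776
  sulphur-dioxide contribution → 0.8484 μm/a
  chloride contribution → 0.253 μm/a
  total first-year rate 1.101 μm/a
Power-law: D(18) = r_corr · 18^0.813
  D(18) = 1.101 × 18^0.813 = 1.101 × 10.48 = 11.55 μm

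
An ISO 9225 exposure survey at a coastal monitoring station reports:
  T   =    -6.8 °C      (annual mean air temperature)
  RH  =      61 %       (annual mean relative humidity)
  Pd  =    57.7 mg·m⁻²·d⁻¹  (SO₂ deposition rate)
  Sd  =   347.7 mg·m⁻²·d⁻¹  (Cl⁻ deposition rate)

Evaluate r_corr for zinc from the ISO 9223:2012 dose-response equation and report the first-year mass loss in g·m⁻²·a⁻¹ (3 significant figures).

zinc: T≤10 °C ⇒ hinge +0.038·(-6.8−10) = -0.6384
  Pd branch = 0.0129·Pd^0.44·e^(0.046·RH+f) = 0.6712 μm/a
  Sd branch = 0.0175·Sd^0.57·e^(0.008·RH+0.085·T) = 0.4492 μm/a
  sum: 0.6712 + 0.4492 → r_corr = 1.12 μm/a
Convert to mass loss: 1.12 μm/a × 7.14 g/cm³ = 8 g·m⁻²·a⁻¹

r_corr = 8.00 g·m⁻²·a⁻¹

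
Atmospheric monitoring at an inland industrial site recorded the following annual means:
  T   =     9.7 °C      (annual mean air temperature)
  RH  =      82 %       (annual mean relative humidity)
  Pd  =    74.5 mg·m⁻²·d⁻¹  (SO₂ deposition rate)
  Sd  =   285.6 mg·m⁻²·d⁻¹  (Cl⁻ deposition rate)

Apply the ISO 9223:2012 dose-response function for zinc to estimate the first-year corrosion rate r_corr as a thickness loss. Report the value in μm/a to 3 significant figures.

zinc: T≤10 °C ⇒ hinge +0.038·(9.7−10) = -0.0114
  Pd branch = 0.0129·Pd^0.44·e^(0.046·RH+f) = 3.694 μm/a
  Cl⁻ term: 0.0175·285.6^0.57·exp(0.008·82+0.085·9.7) = 1.931
  sum: 3.694 + 1.931 → r_corr = 5.625 μm/a

r_corr = 5.63 μm/a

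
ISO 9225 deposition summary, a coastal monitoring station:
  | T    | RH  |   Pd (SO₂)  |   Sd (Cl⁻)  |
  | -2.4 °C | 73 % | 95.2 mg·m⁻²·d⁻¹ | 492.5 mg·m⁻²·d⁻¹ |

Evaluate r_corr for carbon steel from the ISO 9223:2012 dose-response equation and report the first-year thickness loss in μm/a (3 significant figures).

carbon steel: temperature factor f = +0.150·(-12.4) = -1.8600
  sulphur-dioxide contribution → 12.68 μm/a
  chloride contribution → 48.13 μm/a
  ⇒ r_corr(carbon steel) = 60.81 μm/a

r_corr = 60.8 μm/a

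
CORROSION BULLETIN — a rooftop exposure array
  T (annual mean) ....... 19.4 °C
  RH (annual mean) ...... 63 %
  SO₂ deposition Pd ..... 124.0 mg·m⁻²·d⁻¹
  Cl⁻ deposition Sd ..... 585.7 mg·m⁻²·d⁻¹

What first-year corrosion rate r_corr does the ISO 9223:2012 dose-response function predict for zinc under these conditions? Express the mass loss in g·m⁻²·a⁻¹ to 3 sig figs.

zinc: T>10 °C ⇒ hinge -0.071·(19.4−10) = -0.6674
  SO₂ term: 0.0129·124.0^0.44·exp(0.046·63-0.6674) = 1.001
  Sd branch = 0.0175·Sd^0.57·e^(0.008·RH+0.085·T) = 5.697 μm/a
  r_corr = 1.001 + 5.697 = 6.698 μm/a
Convert to mass loss: 6.698 μm/a × 7.14 g/cm³ = 47.82 g·m⁻²·a⁻¹

r_corr = 47.8 g·m⁻²·a⁻¹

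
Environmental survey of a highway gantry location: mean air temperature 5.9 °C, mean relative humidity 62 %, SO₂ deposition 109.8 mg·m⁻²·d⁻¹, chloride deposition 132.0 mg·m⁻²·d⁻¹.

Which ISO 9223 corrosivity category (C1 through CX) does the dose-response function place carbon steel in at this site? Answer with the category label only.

carbon steel: T≤10 °C ⇒ hinge +0.150·(5.9−10) = -0.6150
  sulphur-dioxide contribution → 38.06 μm/a
  chloride contribution → 20.63 μm/a
  ⇒ r_corr(carbon steel) = 58.69 μm/a
ISO 9223 Table 2 (carbon steel): 50 < 58.7 ≤ 80 μm/a ⇒ C4

C4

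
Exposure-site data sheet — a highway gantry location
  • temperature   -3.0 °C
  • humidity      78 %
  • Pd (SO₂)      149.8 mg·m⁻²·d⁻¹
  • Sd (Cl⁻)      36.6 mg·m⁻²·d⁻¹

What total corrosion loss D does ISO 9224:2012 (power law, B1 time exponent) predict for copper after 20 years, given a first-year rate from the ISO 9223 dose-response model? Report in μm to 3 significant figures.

D(20) = 5.65 μm

copper: f(T) = +0.126·(T−10) [T≤10 °C] = -1.6380
  sulphur-dioxide contribution → 0.3777 μm/a
  chloride contribution → 0.3877 μm/a
  ⇒ r_corr(copper) = 0.7654 μm/a
Power-law: D(20) = r_corr · 20^0.667
  D(20) = 0.7654 × 20^0.667 = 0.7654 × 7.375 = 5.645 μm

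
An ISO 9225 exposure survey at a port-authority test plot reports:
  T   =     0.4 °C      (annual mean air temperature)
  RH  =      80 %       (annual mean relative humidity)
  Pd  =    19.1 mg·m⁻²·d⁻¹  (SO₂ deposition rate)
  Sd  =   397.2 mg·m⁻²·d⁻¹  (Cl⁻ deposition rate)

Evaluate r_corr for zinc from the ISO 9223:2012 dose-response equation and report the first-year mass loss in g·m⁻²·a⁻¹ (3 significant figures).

zinc: T≤10 °C ⇒ hinge +0.038·(0.4−10) = -0.3648
  SO₂ term: 0.0129·19.1^0.44·exp(0.046·80-0.3648) = 1.3
  Sd branch = 0.0175·Sd^0.57·e^(0.008·RH+0.085·T) = 1.04 μm/a
  sum: 1.3 + 1.04 → r_corr = 2.341 μm/a
Convert to mass loss: 2.341 μm/a × 7.14 g/cm³ = 16.71 g·m⁻²·a⁻¹

r_corr = 16.7 g·m⁻²·a⁻¹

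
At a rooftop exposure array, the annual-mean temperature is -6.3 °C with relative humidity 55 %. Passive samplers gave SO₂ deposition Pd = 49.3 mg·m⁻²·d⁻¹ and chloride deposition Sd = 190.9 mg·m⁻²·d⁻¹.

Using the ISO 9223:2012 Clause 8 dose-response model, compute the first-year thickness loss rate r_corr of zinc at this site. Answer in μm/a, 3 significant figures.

r_corr = 0.802 μm/a

zinc: f(T) = +0.038·(T−10) [T≤10 °C] = -0.6194
  SO₂ term: 0.0129·49.3^0.44·exp(0.046·55-0.6194) = 0.4844
  Sd branch = 0.0175·Sd^0.57·e^(0.008·RH+0.085·T) = 0.3174 μm/a
  sum: 0.4844 + 0.3174 → r_corr = 0.8018 μm/a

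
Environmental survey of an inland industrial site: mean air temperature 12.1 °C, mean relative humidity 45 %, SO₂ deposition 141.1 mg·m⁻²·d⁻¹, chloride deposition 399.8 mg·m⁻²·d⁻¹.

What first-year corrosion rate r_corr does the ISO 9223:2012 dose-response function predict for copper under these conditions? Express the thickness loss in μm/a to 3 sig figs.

copper: T>10 °C ⇒ hinge -0.080·(12.1−10) = -0.1680
  sulphur-dioxide contribution → 0.2308 μm/a
  chloride contribution → 0.4724 μm/a
  ⇒ r_corr(copper) = 0.7032 μm/a

r_corr = 0.703 μm/a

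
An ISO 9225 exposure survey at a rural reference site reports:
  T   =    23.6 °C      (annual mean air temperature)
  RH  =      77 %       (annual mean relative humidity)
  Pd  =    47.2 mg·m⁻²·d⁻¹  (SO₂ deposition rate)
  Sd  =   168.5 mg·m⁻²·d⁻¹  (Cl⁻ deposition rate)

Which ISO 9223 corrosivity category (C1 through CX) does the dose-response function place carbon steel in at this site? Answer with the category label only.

carbon steel: T>10 °C ⇒ hinge -0.054·(23.6−10) = -0.7344
  Pd branch = 1.77·Pd^0.52·e^(0.02·RH+f) = 29.4 μm/a
  Sd branch = 0.102·Sd^0.62·e^(0.033·RH+0.04·T) = 79.91 μm/a
  r_corr = 29.4 + 79.91 = 109.3 μm/a
Category bounds: 80…200 μm/a bracket r_corr ⇒ C5

C5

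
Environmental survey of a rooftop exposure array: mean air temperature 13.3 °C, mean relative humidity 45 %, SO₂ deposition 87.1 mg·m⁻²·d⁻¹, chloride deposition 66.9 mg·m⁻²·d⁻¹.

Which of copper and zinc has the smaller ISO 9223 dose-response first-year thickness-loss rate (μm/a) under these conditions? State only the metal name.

copper: f(T) = -0.080·(T−10) [T>10 °C] = -0.2640
  SO₂ term: 0.0053·87.1^0.26·exp(0.059·45-0.2640) = 0.185
  Cl⁻ term: 0.01025·66.9^0.27·exp(0.036·45+0.049·13.3) = 0.3092
  r_corr = 0.185 + 0.3092 = 0.4941 μm/a
zinc: T>10 °C ⇒ hinge -0.071·(13.3−10) = -0.2343
  SO₂ term: 0.0129·87.1^0.44·exp(0.046·45-0.2343) = 0.5773
  Sd branch = 0.0175·Sd^0.57·e^(0.008·RH+0.085·T) = 0.8528 μm/a
  r_corr = 0.5773 + 0.8528 = 1.43 μm/a
Ordering by μm/a: zinc (1.43) > copper (0.494)

copper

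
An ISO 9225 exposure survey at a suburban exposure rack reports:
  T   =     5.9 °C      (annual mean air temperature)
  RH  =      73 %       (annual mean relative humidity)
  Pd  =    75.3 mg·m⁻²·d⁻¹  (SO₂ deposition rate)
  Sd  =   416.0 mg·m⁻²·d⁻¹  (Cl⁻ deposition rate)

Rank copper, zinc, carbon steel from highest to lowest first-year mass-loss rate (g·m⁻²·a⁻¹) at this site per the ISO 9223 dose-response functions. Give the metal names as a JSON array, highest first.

copper: f(T) = +0.126·(T−10) [T≤10 °C] = -0.5166
  SO₂ term: 0.0053·75.3^0.26·exp(0.059·73-0.5166) = 0.7218
  Sd branch = 0.01025·Sd^0.27·e^(0.036·RH+0.049·T) = 0.9655 μm/a
  sum: 0.7218 + 0.9655 → r_corr = 1.687 μm/a
  mass loss = 1.687 μm/a × 8.96 g/cm³ = 15.12 g·m⁻²·a⁻¹
zinc: T≤10 °C ⇒ hinge +0.038·(5.9−10) = -0.1558
  Pd branch = 0.0129·Pd^0.44·e^(0.046·RH+f) = 2.124 μm/a
  Sd branch = 0.0175·Sd^0.57·e^(0.008·RH+0.085·T) = 1.612 μm/a
  sum: 2.124 + 1.612 → r_corr = 3.736 μm/a
  mass loss = 3.736 μm/a × 7.14 g/cm³ = 26.67 g·m⁻²·a⁻¹
carbon steel: T≤10 °C ⇒ hinge +0.150·(5.9−10) = -0.6150
  Pd branch = 1.77·Pd^0.52·e^(0.02·RH+f) = 38.98 μm/a
  Cl⁻ term: 0.102·416.0^0.62·exp(0.033·73+0.04·5.9) = 60.42
  r_corr = 38.98 + 60.42 = 99.4 μm/a
  mass loss = 99.4 μm/a × 7.85 g/cm³ = 780.3 g·m⁻²·a⁻¹
Ordering by g·m⁻²·a⁻¹: carbon steel (780) > zinc (26.7) > copper (15.1)

["carbon steel", "zinc", "copper"]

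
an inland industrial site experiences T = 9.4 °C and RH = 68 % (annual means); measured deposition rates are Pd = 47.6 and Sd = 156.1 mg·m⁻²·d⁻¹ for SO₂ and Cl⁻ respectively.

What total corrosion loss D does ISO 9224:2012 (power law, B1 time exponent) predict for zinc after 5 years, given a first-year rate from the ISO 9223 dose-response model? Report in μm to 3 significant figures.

D(5) = 10.2 μm

zinc: f(T) = +0.038·(T−10) [T≤10 °C] = -0.0228
  SO₂ term: 0.0129·47.6^0.44·exp(0.046·68-0.0228) = 1.575
  Cl⁻ term: 0.0175·156.1^0.57·exp(0.008·68+0.085·9.4) = 1.193
  r_corr = 1.575 + 1.193 = 2.768 μm/a
Power-law: D(5) = r_corr · 5^0.813
  D(5) = 2.768 × 5^0.813 = 2.768 × 3.701 = 10.24 μm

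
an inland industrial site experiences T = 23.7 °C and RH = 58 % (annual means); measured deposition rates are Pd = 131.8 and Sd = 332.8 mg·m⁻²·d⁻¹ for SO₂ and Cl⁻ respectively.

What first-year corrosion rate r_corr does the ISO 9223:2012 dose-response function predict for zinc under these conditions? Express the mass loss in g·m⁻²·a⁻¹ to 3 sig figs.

zinc: f(T) = -0.071·(T−10) [T>10 °C] = -0.9727
  Pd branch = 0.0129·Pd^0.44·e^(0.046·RH+f) = 0.602 μm/a
  Cl⁻ term: 0.0175·332.8^0.57·exp(0.008·58+0.085·23.7) = 5.716
  r_corr = 0.602 + 5.716 = 6.318 μm/a
Convert to mass loss: 6.318 μm/a × 7.14 g/cm³ = 45.11 g·m⁻²·a⁻¹

r_corr = 45.1 g·m⁻²·a⁻¹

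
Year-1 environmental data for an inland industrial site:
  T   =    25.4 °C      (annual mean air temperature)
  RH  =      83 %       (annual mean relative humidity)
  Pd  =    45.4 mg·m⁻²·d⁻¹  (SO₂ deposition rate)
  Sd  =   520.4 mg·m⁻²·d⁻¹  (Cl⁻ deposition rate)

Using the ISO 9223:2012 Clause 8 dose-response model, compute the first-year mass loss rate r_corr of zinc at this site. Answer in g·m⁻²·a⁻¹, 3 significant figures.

r_corr = 81.8 g·m⁻²·a⁻¹

zinc: f(T) = -0.071·(T−10) [T>10 °C] = -1.0934
  Pd branch = 0.0129·Pd^0.44·e^(0.046·RH+f) = 1.054 μm/a
  Sd branch = 0.0175·Sd^0.57·e^(0.008·RH+0.085·T) = 10.41 μm/a
  r_corr = 1.054 + 10.41 = 11.46 μm/a
Convert to mass loss: 11.46 μm/a × 7.14 g/cm³ = 81.84 g·m⁻²·a⁻¹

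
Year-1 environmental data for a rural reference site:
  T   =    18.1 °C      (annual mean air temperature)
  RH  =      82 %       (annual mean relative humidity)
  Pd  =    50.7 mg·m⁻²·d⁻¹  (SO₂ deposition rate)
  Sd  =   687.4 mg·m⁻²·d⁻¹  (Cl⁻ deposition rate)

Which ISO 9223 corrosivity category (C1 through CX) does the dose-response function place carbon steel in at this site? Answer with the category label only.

carbon steel: T>10 °C ⇒ hinge -0.054·(18.1−10) = -0.4374
  Pd branch = 1.77·Pd^0.52·e^(0.02·RH+f) = 45.38 μm/a
  Cl⁻ term: 0.102·687.4^0.62·exp(0.033·82+0.04·18.1) = 180.8
  r_corr = 45.38 + 180.8 = 226.2 μm/a
226 μm/a falls in (200, 700] for carbon steel → category CX

CX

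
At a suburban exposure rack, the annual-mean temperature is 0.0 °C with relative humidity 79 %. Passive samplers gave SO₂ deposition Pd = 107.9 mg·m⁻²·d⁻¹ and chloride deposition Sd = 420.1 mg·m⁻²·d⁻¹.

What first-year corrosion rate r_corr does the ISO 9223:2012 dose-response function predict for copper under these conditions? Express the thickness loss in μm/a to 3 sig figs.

copper: T≤10 °C ⇒ hinge +0.126·(0.0−10) = -1.2600
  SO₂ term: 0.0053·107.9^0.26·exp(0.059·79-1.2600) = 0.5369
  Sd branch = 0.01025·Sd^0.27·e^(0.036·RH+0.049·T) = 0.8998 μm/a
  r_corr = 0.5369 + 0.8998 = 1.437 μm/a

r_corr = 1.44 μm/a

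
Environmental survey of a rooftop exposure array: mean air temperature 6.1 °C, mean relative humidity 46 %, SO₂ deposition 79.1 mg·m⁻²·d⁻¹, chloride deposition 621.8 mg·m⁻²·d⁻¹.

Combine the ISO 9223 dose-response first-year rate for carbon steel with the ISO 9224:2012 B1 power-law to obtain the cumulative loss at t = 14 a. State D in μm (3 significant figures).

carbon steel: temperature factor f = +0.150·(-3.9) = -0.5850
  Pd branch = 1.77·Pd^0.52·e^(0.02·RH+f) = 24.02 μm/a
  Cl⁻ term: 0.102·621.8^0.62·exp(0.033·46+0.04·6.1) = 32.05
  r_corr = 24.02 + 32.05 = 56.07 μm/a
Power-law: D(14) = r_corr · 14^0.523
  D(14) = 56.07 × 14^0.523 = 56.07 × 3.976 = 222.9 μm

D(14) = 223 μm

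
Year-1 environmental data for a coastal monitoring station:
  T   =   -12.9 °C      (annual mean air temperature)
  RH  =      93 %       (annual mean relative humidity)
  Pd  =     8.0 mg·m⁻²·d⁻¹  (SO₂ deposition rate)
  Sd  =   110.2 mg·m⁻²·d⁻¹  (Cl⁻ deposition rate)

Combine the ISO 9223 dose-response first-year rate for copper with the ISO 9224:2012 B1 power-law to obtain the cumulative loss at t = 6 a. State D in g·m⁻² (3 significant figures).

D(6) = 20.0 g·m⁻²

copper: temperature factor f = +0.126·(-22.9) = -2.8854
  Pd branch = 0.0053·Pd^0.26·e^(0.059·RH+f) = 0.1227 μm/a
  Cl⁻ term: 0.01025·110.2^0.27·exp(0.036·93+0.049·-12.9) = 0.5516
  r_corr = 0.1227 + 0.5516 = 0.6743 μm/a
Power-law: D(6) = r_corr · 6^0.667
  D(6) = 0.6743 × 6^0.667 = 0.6743 × 3.304 = 2.228 μm
  Mass loss = 2.228 μm × 8.96 g/cm³ = 19.96 g·m⁻²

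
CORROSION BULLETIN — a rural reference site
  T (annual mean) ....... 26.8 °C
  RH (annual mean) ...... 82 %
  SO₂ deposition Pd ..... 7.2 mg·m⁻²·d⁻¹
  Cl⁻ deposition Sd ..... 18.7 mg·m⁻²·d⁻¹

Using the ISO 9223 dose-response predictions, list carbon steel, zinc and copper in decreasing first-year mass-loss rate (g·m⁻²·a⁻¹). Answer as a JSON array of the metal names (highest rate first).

carbon steel: f(T) = -0.054·(T−10) [T>10 °C] = -0.9072
  SO₂ term: 1.77·7.2^0.52·exp(0.02·82-0.9072) = 10.28
  Sd branch = 0.102·Sd^0.62·e^(0.033·RH+0.04·T) = 27.41 μm/a
  sum: 10.28 + 27.41 → r_corr = 37.69 μm/a
  mass loss = 37.69 μm/a × 7.85 g/cm³ = 295.9 g·m⁻²·a⁻¹
zinc: temperature factor f = -0.071·(16.8) = -1.1928
  SO₂ term: 0.0129·7.2^0.44·exp(0.046·82-1.1928) = 0.4055
  Sd branch = 0.0175·Sd^0.57·e^(0.008·RH+0.085·T) = 1.747 μm/a
  sum: 0.4055 + 1.747 → r_corr = 2.152 μm/a
  mass loss = 2.152 μm/a × 7.14 g/cm³ = 15.37 g·m⁻²·a⁻¹
copper: T>10 °C ⇒ hinge -0.080·(26.8−10) = -1.3440
  Pd branch = 0.0053·Pd^0.26·e^(0.059·RH+f) = 0.2915 μm/a
  Cl⁻ term: 0.01025·18.7^0.27·exp(0.036·82+0.049·26.8) = 1.609
  sum: 0.2915 + 1.609 → r_corr = 1.9 μm/a
  mass loss = 1.9 μm/a × 8.96 g/cm³ = 17.03 g·m⁻²·a⁻¹
Ordering by g·m⁻²·a⁻¹: carbon steel (296) > copper (17) > zinc (15.4)

["carbon steel", "copper", "zinc"]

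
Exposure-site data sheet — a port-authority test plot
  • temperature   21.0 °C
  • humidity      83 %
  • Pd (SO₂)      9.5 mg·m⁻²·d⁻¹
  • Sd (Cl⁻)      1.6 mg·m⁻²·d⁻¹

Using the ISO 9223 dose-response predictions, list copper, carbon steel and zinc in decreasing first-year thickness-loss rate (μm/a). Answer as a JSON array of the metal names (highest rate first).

copper: T>10 °C ⇒ hinge -0.080·(21.0−10) = -0.8800
  Pd branch = 0.0053·Pd^0.26·e^(0.059·RH+f) = 0.5285 μm/a
  Cl⁻ term: 0.01025·1.6^0.27·exp(0.036·83+0.049·21.0) = 0.6462
  r_corr = 0.5285 + 0.6462 = 1.175 μm/a
carbon steel: f(T) = -0.054·(T−10) [T>10 °C] = -0.5940
  SO₂ term: 1.77·9.5^0.52·exp(0.02·83-0.5940) = 16.57
  Cl⁻ term: 0.102·1.6^0.62·exp(0.033·83+0.04·21.0) = 4.892
  r_corr = 16.57 + 4.892 = 21.46 μm/a
zinc: f(T) = -0.071·(T−10) [T>10 °C] = -0.7810
  SO₂ term: 0.0129·9.5^0.44·exp(0.046·83-0.7810) = 0.724
  Sd branch = 0.0175·Sd^0.57·e^(0.008·RH+0.085·T) = 0.2648 μm/a
  sum: 0.724 + 0.2648 → r_corr = 0.9888 μm/a
Ordering by μm/a: carbon steel (21.5) > copper (1.17) > zinc (0.989)

["carbon steel", "copper", "zinc"]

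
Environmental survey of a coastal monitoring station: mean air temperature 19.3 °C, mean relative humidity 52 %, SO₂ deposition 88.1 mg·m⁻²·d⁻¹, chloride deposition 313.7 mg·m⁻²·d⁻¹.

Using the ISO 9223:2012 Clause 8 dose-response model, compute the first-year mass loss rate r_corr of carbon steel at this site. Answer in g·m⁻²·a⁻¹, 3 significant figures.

carbon steel: temperature factor f = -0.054·(9.3) = -0.5022
  sulphur-dioxide contribution → 31.11 μm/a
  chloride contribution → 43.35 μm/a
  total first-year rate 74.46 μm/a
Convert to mass loss: 74.46 μm/a × 7.85 g/cm³ = 584.5 g·m⁻²·a⁻¹

r_corr = 585 g·m⁻²·a⁻¹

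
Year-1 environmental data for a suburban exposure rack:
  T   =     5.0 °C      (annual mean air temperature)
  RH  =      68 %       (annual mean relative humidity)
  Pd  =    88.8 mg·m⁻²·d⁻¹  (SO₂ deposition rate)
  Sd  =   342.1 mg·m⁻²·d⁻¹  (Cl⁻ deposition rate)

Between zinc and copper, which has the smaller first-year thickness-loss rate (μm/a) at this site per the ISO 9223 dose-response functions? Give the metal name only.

zinc: T≤10 °C ⇒ hinge +0.038·(5.0−10) = -0.1900
  SO₂ term: 0.0129·88.8^0.44·exp(0.046·68-0.1900) = 1.753
  Cl⁻ term: 0.0175·342.1^0.57·exp(0.008·68+0.085·5.0) = 1.283
  sum: 1.753 + 1.283 → r_corr = 3.037 μm/a
copper: f(T) = +0.126·(T−10) [T≤10 °C] = -0.6300
  Pd branch = 0.0053·Pd^0.26·e^(0.059·RH+f) = 0.5008 μm/a
  Sd branch = 0.01025·Sd^0.27·e^(0.036·RH+0.049·T) = 0.732 μm/a
  sum: 0.5008 + 0.732 → r_corr = 1.233 μm/a
Ordering by μm/a: zinc (3.04) > copper (1.23)

copper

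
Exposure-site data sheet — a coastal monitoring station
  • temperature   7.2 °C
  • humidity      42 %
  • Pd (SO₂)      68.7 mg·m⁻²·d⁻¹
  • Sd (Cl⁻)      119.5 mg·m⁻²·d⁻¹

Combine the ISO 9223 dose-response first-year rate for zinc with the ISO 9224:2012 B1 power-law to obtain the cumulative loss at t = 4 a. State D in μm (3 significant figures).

zinc: temperature factor f = +0.038·(-2.8) = -0.1064
  sulphur-dioxide contribution → 0.5149 μm/a
  chloride contribution → 0.69 μm/a
  total first-year rate 1.205 μm/a
Power-law: D(4) = r_corr · 4^0.813
  D(4) = 1.205 × 4^0.813 = 1.205 × 3.087 = 3.719 μm

D(4) = 3.72 μm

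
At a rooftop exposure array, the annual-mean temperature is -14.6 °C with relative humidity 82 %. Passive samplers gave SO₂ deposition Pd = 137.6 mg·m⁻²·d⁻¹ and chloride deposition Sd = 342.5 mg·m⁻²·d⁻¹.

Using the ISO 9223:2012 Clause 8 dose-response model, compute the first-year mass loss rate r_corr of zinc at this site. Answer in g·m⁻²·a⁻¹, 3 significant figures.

zinc: f(T) = +0.038·(T−10) [T≤10 °C] = -0.9348
  Pd branch = 0.0129·Pd^0.44·e^(0.046·RH+f) = 1.922 μm/a
  Sd branch = 0.0175·Sd^0.57·e^(0.008·RH+0.085·T) = 0.2715 μm/a
  sum: 1.922 + 0.2715 → r_corr = 2.194 μm/a
Convert to mass loss: 2.194 μm/a × 7.14 g/cm³ = 15.66 g·m⁻²·a⁻¹

r_corr = 15.7 g·m⁻²·a⁻¹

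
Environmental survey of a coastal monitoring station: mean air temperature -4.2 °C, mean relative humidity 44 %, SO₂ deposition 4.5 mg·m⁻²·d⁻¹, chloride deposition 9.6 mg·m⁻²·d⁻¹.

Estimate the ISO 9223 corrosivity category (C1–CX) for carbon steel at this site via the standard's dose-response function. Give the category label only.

carbon steel: temperature factor f = +0.150·(-14.2) = -2.1300
  sulphur-dioxide contribution → 1.109 μm/a
  chloride contribution → 1.497 μm/a
  ⇒ r_corr(carbon steel) = 2.606 μm/a
ISO 9223 Table 2 (carbon steel): 1.3 < 2.61 ≤ 25 μm/a ⇒ C2

C2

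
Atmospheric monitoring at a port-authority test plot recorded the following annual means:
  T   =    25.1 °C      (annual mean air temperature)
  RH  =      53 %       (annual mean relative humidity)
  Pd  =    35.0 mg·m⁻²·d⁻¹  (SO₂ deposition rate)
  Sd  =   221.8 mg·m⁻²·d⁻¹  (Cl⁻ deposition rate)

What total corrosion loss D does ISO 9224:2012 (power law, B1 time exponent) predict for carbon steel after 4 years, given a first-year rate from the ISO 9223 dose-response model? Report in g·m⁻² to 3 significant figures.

D(4) = 971 g·m⁻²

carbon steel: f(T) = -0.054·(T−10) [T>10 °C] = -0.8154
  SO₂ term: 1.77·35.0^0.52·exp(0.02·53-0.8154) = 14.36
  Cl⁻ term: 0.102·221.8^0.62·exp(0.033·53+0.04·25.1) = 45.57
  sum: 14.36 + 45.57 → r_corr = 59.93 μm/a
Power-law: D(4) = r_corr · 4^0.523
  D(4) = 59.93 × 4^0.523 = 59.93 × 2.065 = 123.7 μm
  Mass loss = 123.7 μm × 7.85 g/cm³ = 971.4 g·m⁻²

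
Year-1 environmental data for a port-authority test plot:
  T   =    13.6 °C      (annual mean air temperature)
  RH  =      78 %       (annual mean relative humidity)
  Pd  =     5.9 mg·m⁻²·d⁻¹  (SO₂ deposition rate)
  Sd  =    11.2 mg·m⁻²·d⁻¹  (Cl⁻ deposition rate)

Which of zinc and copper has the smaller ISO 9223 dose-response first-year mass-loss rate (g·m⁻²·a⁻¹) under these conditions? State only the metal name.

zinc: temperature factor f = -0.071·(3.6) = -0.2556
  SO₂ term: 0.0129·5.9^0.44·exp(0.046·78-0.2556) = 0.7889
  Sd branch = 0.0175·Sd^0.57·e^(0.008·RH+0.085·T) = 0.4113 μm/a
  r_corr = 0.7889 + 0.4113 = 1.2 μm/a
  mass loss = 1.2 μm/a × 7.14 g/cm³ = 8.569 g·m⁻²·a⁻¹
copper: T>10 °C ⇒ hinge -0.080·(13.6−10) = -0.2880
  Pd branch = 0.0053·Pd^0.26·e^(0.059·RH+f) = 0.6284 μm/a
  Cl⁻ term: 0.01025·11.2^0.27·exp(0.036·78+0.049·13.6) = 0.6352
  sum: 0.6284 + 0.6352 → r_corr = 1.264 μm/a
  mass loss = 1.264 μm/a × 8.96 g/cm³ = 11.32 g·m⁻²·a⁻¹
Ordering by g·m⁻²·a⁻¹: copper (11.3) > zinc (8.57)

zinc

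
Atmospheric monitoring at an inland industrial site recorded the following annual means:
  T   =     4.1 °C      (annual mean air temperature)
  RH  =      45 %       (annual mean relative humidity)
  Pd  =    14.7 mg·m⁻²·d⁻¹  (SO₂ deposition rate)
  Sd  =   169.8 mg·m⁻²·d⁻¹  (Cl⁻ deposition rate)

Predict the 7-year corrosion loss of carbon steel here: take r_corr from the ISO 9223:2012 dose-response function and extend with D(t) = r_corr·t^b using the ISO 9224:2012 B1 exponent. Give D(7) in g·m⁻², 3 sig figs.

carbon steel: T≤10 °C ⇒ hinge +0.150·(4.1−10) = -0.8850
  Pd branch = 1.77·Pd^0.52·e^(0.02·RH+f) = 7.269 μm/a
  Cl⁻ term: 0.102·169.8^0.62·exp(0.033·45+0.04·4.1) = 12.8
  sum: 7.269 + 12.8 → r_corr = 20.07 μm/a
Long-term exponent b (ISO 9224 Table 2, B1) = 0.523
  D(7) = 20.07 × 7^0.523 = 20.07 × 2.767 = 55.54 μm
  Mass loss = 55.54 μm × 7.85 g/cm³ = 436 g·m⁻²

D(7) = 436 g·m⁻²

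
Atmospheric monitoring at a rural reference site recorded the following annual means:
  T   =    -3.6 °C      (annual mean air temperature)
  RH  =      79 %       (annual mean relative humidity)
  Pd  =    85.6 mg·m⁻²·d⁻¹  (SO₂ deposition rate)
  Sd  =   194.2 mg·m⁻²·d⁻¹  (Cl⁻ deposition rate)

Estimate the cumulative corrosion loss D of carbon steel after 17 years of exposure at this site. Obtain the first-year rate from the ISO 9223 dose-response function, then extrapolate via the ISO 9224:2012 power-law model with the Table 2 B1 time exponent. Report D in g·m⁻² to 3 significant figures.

D(17) = 1.48e+03 g·m⁻²

carbon steel: temperature factor f = +0.150·(-13.6) = -2.0400
  SO₂ term: 1.77·85.6^0.52·exp(0.02·79-2.0400) = 11.3
  Sd branch = 0.102·Sd^0.62·e^(0.033·RH+0.04·T) = 31.4 μm/a
  r_corr = 11.3 + 31.4 = 42.7 μm/a
Long-term exponent b (ISO 9224 Table 2, B1) = 0.523
  D(17) = 42.7 × 17^0.523 = 42.7 × 4.401 = 187.9 μm
  Mass loss = 187.9 μm × 7.85 g/cm³ = 1475 g·m⁻²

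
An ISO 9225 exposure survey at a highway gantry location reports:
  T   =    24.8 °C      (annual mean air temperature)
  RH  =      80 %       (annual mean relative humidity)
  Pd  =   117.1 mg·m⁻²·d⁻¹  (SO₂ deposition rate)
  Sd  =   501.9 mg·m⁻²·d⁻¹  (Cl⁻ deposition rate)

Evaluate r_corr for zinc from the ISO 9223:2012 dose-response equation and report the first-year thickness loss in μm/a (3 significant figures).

zinc: temperature factor f = -0.071·(14.8) = -1.0508
  Pd branch = 0.0129·Pd^0.44·e^(0.046·RH+f) = 1.454 μm/a
  Cl⁻ term: 0.0175·501.9^0.57·exp(0.008·80+0.085·24.8) = 9.459
  sum: 1.454 + 9.459 → r_corr = 10.91 μm/a

r_corr = 10.9 μm/a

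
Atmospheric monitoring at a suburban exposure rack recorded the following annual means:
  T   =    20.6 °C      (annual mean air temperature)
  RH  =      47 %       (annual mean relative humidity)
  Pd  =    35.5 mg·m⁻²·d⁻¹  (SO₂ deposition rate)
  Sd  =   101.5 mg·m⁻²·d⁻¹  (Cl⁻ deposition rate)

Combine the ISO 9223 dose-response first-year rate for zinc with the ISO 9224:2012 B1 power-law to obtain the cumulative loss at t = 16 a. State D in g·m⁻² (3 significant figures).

zinc: f(T) = -0.071·(T−10) [T>10 °C] = -0.7526
  sulphur-dioxide contribution → 0.254 μm/a
  chloride contribution → 2.044 μm/a
  ⇒ r_corr(zinc) = 2.298 μm/a
ISO 9224: D(t) = r_corr · t^b with b = 0.813 (zinc, B1)
  D(16) = 2.298 × 16^0.813 = 2.298 × 9.527 = 21.89 μm
  Mass loss = 21.89 μm × 7.14 g/cm³ = 156.3 g·m⁻²

D(16) = 156 g·m⁻²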